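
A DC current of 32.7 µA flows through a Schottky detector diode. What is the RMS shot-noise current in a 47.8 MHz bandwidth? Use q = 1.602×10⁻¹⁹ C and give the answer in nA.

22.4 nA

I_n = √(2qI·B)
2qI·B = 2 × 1.602×10⁻¹⁹ × 3.27×10⁻⁵ × 4.78×10⁷ = 5.01×10⁻¹⁶ A²
I_n = √(5.01×10⁻¹⁶) = 2.24×10⁻⁸ A = 22.4 nA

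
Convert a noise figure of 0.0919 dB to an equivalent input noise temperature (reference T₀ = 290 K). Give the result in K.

6.20 K

F = 10^(0.0919/10) = 1.02139
T_e = (F − 1)·T₀ = (1.02139 − 1) × 290 = 6.20 K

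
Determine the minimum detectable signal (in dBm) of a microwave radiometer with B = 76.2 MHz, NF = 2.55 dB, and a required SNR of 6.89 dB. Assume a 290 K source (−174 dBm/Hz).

Sensitivity = −174 + 10 log₁₀(B) + NF + SNR_min
= −174 + 78.82 + 2.55 + 6.89
= −85.74 dBm → −85.7 dBm

−85.7 dBm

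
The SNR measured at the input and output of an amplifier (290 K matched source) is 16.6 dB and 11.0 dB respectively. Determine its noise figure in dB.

NF (dB) = SNR_in(dB) − SNR_out(dB) when the source is at T₀
NF = 16.6 − 11.0 = 5.6 dB

5.6 dB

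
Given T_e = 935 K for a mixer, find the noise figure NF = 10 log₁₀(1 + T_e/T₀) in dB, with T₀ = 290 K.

F = 1 + T_e/T₀ = 1 + 935/290 = 4.22414
NF = 10 log₁₀(4.22414) = 6.26 dB

6.26 dB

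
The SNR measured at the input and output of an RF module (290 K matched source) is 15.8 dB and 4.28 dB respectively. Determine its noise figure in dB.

11.52 dB

NF (dB) = SNR_in(dB) − SNR_out(dB) when the source is at T₀
NF = 15.8 − 4.28 = 11.52 dB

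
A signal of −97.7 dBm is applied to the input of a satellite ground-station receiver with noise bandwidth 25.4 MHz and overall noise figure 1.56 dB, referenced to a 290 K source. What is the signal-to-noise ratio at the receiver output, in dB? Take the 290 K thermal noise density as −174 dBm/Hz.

Noise floor: N = −174 + 10 log₁₀(B) + NF
10 log₁₀(2.54×10⁷) = 74.05 dB
N = −174 + 74.05 + 1.56 = −98.39 dBm
SNR = P_sig − N = −97.7 − (−98.39) = 0.69 dB → 0.7 dB

0.7 dB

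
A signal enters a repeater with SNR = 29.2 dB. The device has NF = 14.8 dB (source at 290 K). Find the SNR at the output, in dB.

By definition F = SNR_in/SNR_out, so in dB: SNR_out = SNR_in − NF
SNR_out = 29.2 − 14.8 = 14.4 dB

14.4 dB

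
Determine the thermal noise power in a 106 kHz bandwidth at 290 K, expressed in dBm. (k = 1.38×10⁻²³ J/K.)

P_n = kTB = 1.38×10⁻²³ × 290 × 1.06×10⁵ = 4.24×10⁻¹⁶ W
In dBm: 10 log₁₀(4.24×10⁻¹⁶ / 10⁻³) = −123.7 dBm

−123.7 dBm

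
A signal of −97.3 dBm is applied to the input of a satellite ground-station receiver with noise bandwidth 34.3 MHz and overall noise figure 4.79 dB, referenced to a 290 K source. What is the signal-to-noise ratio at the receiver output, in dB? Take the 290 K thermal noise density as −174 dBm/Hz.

Noise floor: N = −174 + 10 log₁₀(B) + NF
10 log₁₀(3.43×10⁷) = 75.35 dB
N = −174 + 75.35 + 4.79 = −93.86 dBm
SNR = P_sig − N = −97.3 − (−93.86) = −3.44 dB → −3.4 dB

−3.4 dB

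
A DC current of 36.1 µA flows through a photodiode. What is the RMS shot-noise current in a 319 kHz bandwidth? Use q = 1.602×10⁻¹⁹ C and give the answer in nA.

I_n = √(2qI·B)
2qI·B = 2 × 1.602×10⁻¹⁹ × 3.61×10⁻⁵ × 3.19×10⁵ = 3.69×10⁻¹⁸ A²
I_n = √(3.69×10⁻¹⁸) = 1.92×10⁻⁹ A = 1.92 nA

1.92 nA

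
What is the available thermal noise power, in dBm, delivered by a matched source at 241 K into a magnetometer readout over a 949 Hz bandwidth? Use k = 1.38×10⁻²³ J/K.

−145.0 dBm

P_n = kTB = 1.38×10⁻²³ × 241 × 9.49×10² = 3.16×10⁻¹⁸ W
In dBm: 10 log₁₀(3.16×10⁻¹⁸ / 10⁻³) = −145.0 dBm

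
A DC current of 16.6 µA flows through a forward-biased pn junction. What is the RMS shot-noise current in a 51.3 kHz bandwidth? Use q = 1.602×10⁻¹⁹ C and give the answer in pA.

522 pA

I_n = √(2qI·B)
2qI·B = 2 × 1.602×10⁻¹⁹ × 1.66×10⁻⁵ × 5.13×10⁴ = 2.73×10⁻¹⁹ A²
I_n = √(2.73×10⁻¹⁹) = 5.22×10⁻¹⁰ A = 522 pA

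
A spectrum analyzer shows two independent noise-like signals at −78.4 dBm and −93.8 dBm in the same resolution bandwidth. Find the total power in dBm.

Convert to linear, add, convert back:
P₁ = 1.45×10⁻¹¹ W, P₂ = 4.17×10⁻¹³ W
P_tot = 1.49×10⁻¹¹ W → 10 log₁₀(P_tot / 10⁻³) = −78.3 dBm

−78.3 dBm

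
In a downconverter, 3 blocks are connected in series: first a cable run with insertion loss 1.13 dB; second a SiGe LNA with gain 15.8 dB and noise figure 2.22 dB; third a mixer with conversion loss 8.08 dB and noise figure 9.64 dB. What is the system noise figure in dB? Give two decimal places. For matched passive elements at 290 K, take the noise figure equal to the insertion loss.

Convert to linear (a loss of L dB is a gain of −L dB): F_i = 10^(NF_i/10), G_i = 10^(G_i,dB/10)
  Stage 1: F_1 = 10^(1.13/10) = 1.297, G_1 = 10^(−1.13/10) = 0.7709
  Stage 2: F_2 = 10^(2.22/10) = 1.667, G_2 = 10^(15.8/10) = 38.02
  Stage 3: F_3 = 10^(9.64/10) = 9.204, G_3 = 10^(−8.08/10) = 0.1556
Friis cascade:
  F = 1.297 + (1.667 − 1)/0.7709 + (9.204 − 1)/29.31 = 2.443
NF = 10 log₁₀(2.443) = 3.88 dB

3.88 dB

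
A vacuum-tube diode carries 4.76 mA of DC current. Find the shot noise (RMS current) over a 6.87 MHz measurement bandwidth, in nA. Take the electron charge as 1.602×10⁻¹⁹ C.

102 nA

I_n = √(2qI·B)
2qI·B = 2 × 1.602×10⁻¹⁹ × 4.76×10⁻³ × 6.87×10⁶ = 1.05×10⁻¹⁴ A²
I_n = √(1.05×10⁻¹⁴) = 1.02×10⁻⁷ A = 102 nA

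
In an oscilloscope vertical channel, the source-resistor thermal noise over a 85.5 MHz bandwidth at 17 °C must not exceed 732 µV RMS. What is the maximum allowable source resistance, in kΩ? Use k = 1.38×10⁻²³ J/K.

T = 17 °C + 273.15 = 290.15 K
Johnson–Nyquist: V_n = √(4kTRB) ⇒ R = V_n² / (4kTB)
4kTB = 4 × 1.38×10⁻²³ × 290.15 × 8.55×10⁷ = 1.37×10⁻¹²
R = (7.32×10⁻⁴)² / 1.37×10⁻¹² = 3.91×10⁵ Ω = 391 kΩ

391 kΩ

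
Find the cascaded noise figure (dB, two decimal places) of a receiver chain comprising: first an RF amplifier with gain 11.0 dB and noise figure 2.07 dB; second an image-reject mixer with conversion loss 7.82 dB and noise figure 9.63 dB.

Convert to linear (a loss of L dB is a gain of −L dB): F_i = 10^(NF_i/10), G_i = 10^(G_i,dB/10)
  Stage 1: F_1 = 10^(2.07/10) = 1.611, G_1 = 10^(11.0/10) = 12.59
  Stage 2: F_2 = 10^(9.63/10) = 9.183, G_2 = 10^(−7.82/10) = 0.1652
Friis cascade:
  F = 1.611 + (9.183 − 1)/12.59 = 2.261
NF = 10 log₁₀(2.261) = 3.54 dB

3.54 dB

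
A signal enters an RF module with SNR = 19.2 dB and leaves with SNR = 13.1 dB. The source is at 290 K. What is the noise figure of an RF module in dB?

NF (dB) = SNR_in(dB) − SNR_out(dB) when the source is at T₀
NF = 19.2 − 13.1 = 6.1 dB

6.1 dB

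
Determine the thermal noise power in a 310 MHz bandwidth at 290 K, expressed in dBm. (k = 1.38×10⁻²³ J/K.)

−89.1 dBm

P_n = kTB = 1.38×10⁻²³ × 290 × 3.10×10⁸ = 1.24×10⁻¹² W
In dBm: 10 log₁₀(1.24×10⁻¹² / 10⁻³) = −89.1 dBm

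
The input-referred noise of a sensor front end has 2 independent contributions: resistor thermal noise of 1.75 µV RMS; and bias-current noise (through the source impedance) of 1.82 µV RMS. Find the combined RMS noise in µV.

Uncorrelated sources add in power (mean-square): V_tot = √(ΣV_i²)
V_tot = √[(1.75×10⁻⁶)² + (1.82×10⁻⁶)²] = 2.52×10⁻⁶ V = 2.52 µV

2.52 µV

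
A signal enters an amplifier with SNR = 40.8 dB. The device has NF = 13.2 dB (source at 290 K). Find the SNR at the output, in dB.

By definition F = SNR_in/SNR_out, so in dB: SNR_out = SNR_in − NF
SNR_out = 40.8 − 13.2 = 27.6 dB

27.6 dB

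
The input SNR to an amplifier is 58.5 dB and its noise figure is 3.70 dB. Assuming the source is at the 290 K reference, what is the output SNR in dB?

By definition F = SNR_in/SNR_out, so in dB: SNR_out = SNR_in − NF
SNR_out = 58.5 − 3.70 = 54.80 dB

54.80 dB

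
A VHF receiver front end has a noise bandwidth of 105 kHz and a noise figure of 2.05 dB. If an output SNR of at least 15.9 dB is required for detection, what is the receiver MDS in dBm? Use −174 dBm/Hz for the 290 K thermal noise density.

−105.8 dBm

Sensitivity = −174 + 10 log₁₀(B) + NF + SNR_min
= −174 + 50.21 + 2.05 + 15.9
= −105.84 dBm → −105.8 dBm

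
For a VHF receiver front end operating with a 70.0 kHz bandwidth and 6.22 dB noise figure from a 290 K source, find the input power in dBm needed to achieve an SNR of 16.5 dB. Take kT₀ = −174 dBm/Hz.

−102.8 dBm

Sensitivity = −174 + 10 log₁₀(B) + NF + SNR_min
= −174 + 48.45 + 6.22 + 16.5
= −102.83 dBm → −102.8 dBm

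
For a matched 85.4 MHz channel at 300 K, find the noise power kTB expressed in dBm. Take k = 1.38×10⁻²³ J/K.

−94.5 dBm

P_n = kTB = 1.38×10⁻²³ × 300 × 8.54×10⁷ = 3.54×10⁻¹³ W
In dBm: 10 log₁₀(3.54×10⁻¹³ / 10⁻³) = −94.5 dBm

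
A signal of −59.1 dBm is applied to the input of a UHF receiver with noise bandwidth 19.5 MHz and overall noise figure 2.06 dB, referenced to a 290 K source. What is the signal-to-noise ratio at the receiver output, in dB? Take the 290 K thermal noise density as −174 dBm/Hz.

39.9 dB

Noise floor: N = −174 + 10 log₁₀(B) + NF
10 log₁₀(1.95×10⁷) = 72.9 dB
N = −174 + 72.9 + 2.06 = −99.04 dBm
SNR = P_sig − N = −59.1 − (−99.04) = 39.94 dB → 39.9 dB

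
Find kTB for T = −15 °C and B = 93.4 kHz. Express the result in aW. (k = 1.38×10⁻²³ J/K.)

T = −15 °C + 273.15 = 258.15 K
P_n = kTB = 1.38×10⁻²³ × 258.15 × 9.34×10⁴ = 3.33×10⁻¹⁶ W = 333 aW

333 aW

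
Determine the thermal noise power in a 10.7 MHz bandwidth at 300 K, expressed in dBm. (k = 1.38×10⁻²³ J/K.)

−103.5 dBm

P_n = kTB = 1.38×10⁻²³ × 300 × 1.07×10⁷ = 4.43×10⁻¹⁴ W
In dBm: 10 log₁₀(4.43×10⁻¹⁴ / 10⁻³) = −103.5 dBm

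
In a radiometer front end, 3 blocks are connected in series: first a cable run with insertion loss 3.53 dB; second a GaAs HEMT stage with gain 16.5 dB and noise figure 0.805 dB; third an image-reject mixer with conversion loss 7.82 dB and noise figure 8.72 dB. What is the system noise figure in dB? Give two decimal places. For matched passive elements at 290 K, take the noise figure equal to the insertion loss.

4.83 dB

Convert to linear (a loss of L dB is a gain of −L dB): F_i = 10^(NF_i/10), G_i = 10^(G_i,dB/10)
  Stage 1: F_1 = 10^(3.53/10) = 2.254, G_1 = 10^(−3.53/10) = 0.4436
  Stage 2: F_2 = 10^(0.805/10) = 1.204, G_2 = 10^(16.5/10) = 44.67
  Stage 3: F_3 = 10^(8.72/10) = 7.447, G_3 = 10^(−7.82/10) = 0.1652
Friis cascade:
  F = 2.254 + (1.204 − 1)/0.4436 + (7.447 − 1)/19.82 = 3.039
NF = 10 log₁₀(3.039) = 4.83 dB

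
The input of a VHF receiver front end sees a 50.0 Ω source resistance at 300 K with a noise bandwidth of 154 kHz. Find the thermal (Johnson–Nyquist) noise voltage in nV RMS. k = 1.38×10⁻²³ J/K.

V_n = √(4kTRB)
4kTRB = 4 × 1.38×10⁻²³ × 300 × 5.00×10¹ × 1.54×10⁵ = 1.28×10⁻¹³ V²
V_n = √(1.28×10⁻¹³) = 3.57×10⁻⁷ V = 357 nV

357 nV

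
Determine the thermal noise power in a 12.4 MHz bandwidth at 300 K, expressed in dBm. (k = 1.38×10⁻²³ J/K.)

P_n = kTB = 1.38×10⁻²³ × 300 × 1.24×10⁷ = 5.13×10⁻¹⁴ W
In dBm: 10 log₁₀(5.13×10⁻¹⁴ / 10⁻³) = −102.9 dBm

−102.9 dBm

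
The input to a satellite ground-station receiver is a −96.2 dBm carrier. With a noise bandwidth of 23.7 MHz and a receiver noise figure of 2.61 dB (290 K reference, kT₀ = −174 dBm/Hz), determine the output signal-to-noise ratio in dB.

Noise floor: N = −174 + 10 log₁₀(B) + NF
10 log₁₀(2.37×10⁷) = 73.75 dB
N = −174 + 73.75 + 2.61 = −97.64 dBm
SNR = P_sig − N = −96.2 − (−97.64) = 1.44 dB → 1.4 dB

1.4 dB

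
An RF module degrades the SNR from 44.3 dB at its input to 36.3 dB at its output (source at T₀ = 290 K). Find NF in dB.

8.0 dB

NF (dB) = SNR_in(dB) − SNR_out(dB) when the source is at T₀
NF = 44.3 − 36.3 = 8.0 dB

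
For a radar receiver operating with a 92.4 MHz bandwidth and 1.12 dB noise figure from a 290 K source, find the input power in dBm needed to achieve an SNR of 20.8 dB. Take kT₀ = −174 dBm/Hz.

Sensitivity = −174 + 10 log₁₀(B) + NF + SNR_min
= −174 + 79.66 + 1.12 + 20.8
= −72.42 dBm → −72.4 dBm

−72.4 dBm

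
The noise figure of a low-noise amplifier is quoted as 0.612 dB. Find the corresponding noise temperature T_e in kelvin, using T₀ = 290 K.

F = 10^(0.612/10) = 1.15133
T_e = (F − 1)·T₀ = (1.15133 − 1) × 290 = 43.9 K

43.9 K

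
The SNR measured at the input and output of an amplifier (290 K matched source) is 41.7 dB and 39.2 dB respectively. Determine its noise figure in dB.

NF (dB) = SNR_in(dB) − SNR_out(dB) when the source is at T₀
NF = 41.7 − 39.2 = 2.5 dB

2.5 dB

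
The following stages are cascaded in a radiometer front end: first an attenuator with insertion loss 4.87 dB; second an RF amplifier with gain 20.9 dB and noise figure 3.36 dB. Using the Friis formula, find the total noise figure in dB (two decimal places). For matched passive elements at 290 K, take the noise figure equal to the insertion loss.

Convert to linear (a loss of L dB is a gain of −L dB): F_i = 10^(NF_i/10), G_i = 10^(G_i,dB/10)
  Stage 1: F_1 = 10^(4.87/10) = 3.069, G_1 = 10^(−4.87/10) = 0.3258
  Stage 2: F_2 = 10^(3.36/10) = 2.168, G_2 = 10^(20.9/10) = 123.0
Friis cascade:
  F = 3.069 + (2.168 − 1)/0.3258 = 6.653
NF = 10 log₁₀(6.653) = 8.23 dB

8.23 dB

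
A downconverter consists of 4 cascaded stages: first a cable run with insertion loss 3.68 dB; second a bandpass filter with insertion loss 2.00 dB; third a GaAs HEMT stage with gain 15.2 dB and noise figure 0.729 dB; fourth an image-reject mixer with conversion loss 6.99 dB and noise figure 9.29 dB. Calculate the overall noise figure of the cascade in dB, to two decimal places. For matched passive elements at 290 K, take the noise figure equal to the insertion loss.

7.17 dB

Convert to linear (a loss of L dB is a gain of −L dB): F_i = 10^(NF_i/10), G_i = 10^(G_i,dB/10)
  Stage 1: F_1 = 10^(3.68/10) = 2.333, G_1 = 10^(−3.68/10) = 0.4285
  Stage 2: F_2 = 10^(2.00/10) = 1.585, G_2 = 10^(−2.00/10) = 0.6310
  Stage 3: F_3 = 10^(0.729/10) = 1.183, G_3 = 10^(15.2/10) = 33.11
  Stage 4: F_4 = 10^(9.29/10) = 8.492, G_4 = 10^(−6.99/10) = 0.2000
Friis cascade:
  F = 2.333 + (1.585 − 1)/0.4285 + (1.183 − 1)/0.2704 + (8.492 − 1)/8.954 = 5.211
NF = 10 log₁₀(5.211) = 7.17 dB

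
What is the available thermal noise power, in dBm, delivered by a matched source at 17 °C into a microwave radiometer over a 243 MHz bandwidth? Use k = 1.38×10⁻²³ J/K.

−90.1 dBm

T = 17 °C + 273.15 = 290.15 K
P_n = kTB = 1.38×10⁻²³ × 290.15 × 2.43×10⁸ = 9.73×10⁻¹³ W
In dBm: 10 log₁₀(9.73×10⁻¹³ / 10⁻³) = −90.1 dBm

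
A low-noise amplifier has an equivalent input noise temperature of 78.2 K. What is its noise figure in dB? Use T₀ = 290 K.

F = 1 + T_e/T₀ = 1 + 78.2/290 = 1.26966
NF = 10 log₁₀(1.26966) = 1.04 dB

1.04 dB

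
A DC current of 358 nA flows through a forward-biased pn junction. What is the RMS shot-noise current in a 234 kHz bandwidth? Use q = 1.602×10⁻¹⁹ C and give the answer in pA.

164 pA

I_n = √(2qI·B)
2qI·B = 2 × 1.602×10⁻¹⁹ × 3.58×10⁻⁷ × 2.34×10⁵ = 2.68×10⁻²⁰ A²
I_n = √(2.68×10⁻²⁰) = 1.64×10⁻¹⁰ A = 164 pA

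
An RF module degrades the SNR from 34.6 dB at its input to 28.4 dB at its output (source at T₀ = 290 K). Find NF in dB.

NF (dB) = SNR_in(dB) − SNR_out(dB) when the source is at T₀
NF = 34.6 − 28.4 = 6.2 dB

6.2 dB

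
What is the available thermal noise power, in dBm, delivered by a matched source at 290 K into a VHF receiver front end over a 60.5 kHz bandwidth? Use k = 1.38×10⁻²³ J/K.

−126.2 dBm

P_n = kTB = 1.38×10⁻²³ × 290 × 6.05×10⁴ = 2.42×10⁻¹⁶ W
In dBm: 10 log₁₀(2.42×10⁻¹⁶ / 10⁻³) = −126.2 dBm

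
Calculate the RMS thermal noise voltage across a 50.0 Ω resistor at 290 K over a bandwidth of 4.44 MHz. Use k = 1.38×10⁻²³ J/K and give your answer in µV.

1.89 µV

V_n = √(4kTRB)
4kTRB = 4 × 1.38×10⁻²³ × 290 × 5.00×10¹ × 4.44×10⁶ = 3.55×10⁻¹² V²
V_n = √(3.55×10⁻¹²) = 1.89×10⁻⁶ V = 1.89 µV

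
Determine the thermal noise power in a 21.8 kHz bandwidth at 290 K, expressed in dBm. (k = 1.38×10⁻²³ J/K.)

−130.6 dBm

P_n = kTB = 1.38×10⁻²³ × 290 × 2.18×10⁴ = 8.72×10⁻¹⁷ W
In dBm: 10 log₁₀(8.72×10⁻¹⁷ / 10⁻³) = −130.6 dBm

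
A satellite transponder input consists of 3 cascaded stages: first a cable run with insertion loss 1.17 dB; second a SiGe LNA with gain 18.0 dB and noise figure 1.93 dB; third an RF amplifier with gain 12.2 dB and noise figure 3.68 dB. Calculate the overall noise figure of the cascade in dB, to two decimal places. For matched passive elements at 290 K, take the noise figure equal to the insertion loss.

Convert to linear (a loss of L dB is a gain of −L dB): F_i = 10^(NF_i/10), G_i = 10^(G_i,dB/10)
  Stage 1: F_1 = 10^(1.17/10) = 1.309, G_1 = 10^(−1.17/10) = 0.7638
  Stage 2: F_2 = 10^(1.93/10) = 1.560, G_2 = 10^(18.0/10) = 63.10
  Stage 3: F_3 = 10^(3.68/10) = 2.333, G_3 = 10^(12.2/10) = 16.60
Friis cascade:
  F = 1.309 + (1.560 − 1)/0.7638 + (2.333 − 1)/48.19 = 2.069
NF = 10 log₁₀(2.069) = 3.16 dB

3.16 dB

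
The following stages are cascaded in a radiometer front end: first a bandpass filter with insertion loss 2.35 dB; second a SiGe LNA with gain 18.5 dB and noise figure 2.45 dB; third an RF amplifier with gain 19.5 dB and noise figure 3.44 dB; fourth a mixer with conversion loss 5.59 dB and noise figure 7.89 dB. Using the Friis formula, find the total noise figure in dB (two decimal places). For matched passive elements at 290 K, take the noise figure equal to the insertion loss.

4.84 dB

Convert to linear (a loss of L dB is a gain of −L dB): F_i = 10^(NF_i/10), G_i = 10^(G_i,dB/10)
  Stage 1: F_1 = 10^(2.35/10) = 1.718, G_1 = 10^(−2.35/10) = 0.5821
  Stage 2: F_2 = 10^(2.45/10) = 1.758, G_2 = 10^(18.5/10) = 70.79
  Stage 3: F_3 = 10^(3.44/10) = 2.208, G_3 = 10^(19.5/10) = 89.13
  Stage 4: F_4 = 10^(7.89/10) = 6.152, G_4 = 10^(−5.59/10) = 0.2761
Friis cascade:
  F = 1.718 + (1.758 − 1)/0.5821 + (2.208 − 1)/41.21 + (6.152 − 1)/3673 = 3.051
NF = 10 log₁₀(3.051) = 4.84 dB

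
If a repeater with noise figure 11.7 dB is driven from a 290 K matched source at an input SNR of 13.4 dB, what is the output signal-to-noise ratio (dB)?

By definition F = SNR_in/SNR_out, so in dB: SNR_out = SNR_in − NF
SNR_out = 13.4 − 11.7 = 1.7 dB

1.7 dB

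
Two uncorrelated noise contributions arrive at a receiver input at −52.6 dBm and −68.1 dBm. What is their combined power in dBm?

Convert to linear, add, convert back:
P₁ = 5.50×10⁻⁹ W, P₂ = 1.55×10⁻¹⁰ W
P_tot = 5.65×10⁻⁹ W → 10 log₁₀(P_tot / 10⁻³) = −52.5 dBm

−52.5 dBm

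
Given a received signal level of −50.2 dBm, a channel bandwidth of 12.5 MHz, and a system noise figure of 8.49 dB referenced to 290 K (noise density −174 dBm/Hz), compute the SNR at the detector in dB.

Noise floor: N = −174 + 10 log₁₀(B) + NF
10 log₁₀(1.25×10⁷) = 70.97 dB
N = −174 + 70.97 + 8.49 = −94.54 dBm
SNR = P_sig − N = −50.2 − (−94.54) = 44.34 dB → 44.3 dB

44.3 dB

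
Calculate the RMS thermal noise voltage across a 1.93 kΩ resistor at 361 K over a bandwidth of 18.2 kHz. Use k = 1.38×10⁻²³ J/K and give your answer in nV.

837 nV

V_n = √(4kTRB)
4kTRB = 4 × 1.38×10⁻²³ × 361 × 1.93×10³ × 1.82×10⁴ = 7.00×10⁻¹³ V²
V_n = √(7.00×10⁻¹³) = 8.37×10⁻⁷ V = 837 nV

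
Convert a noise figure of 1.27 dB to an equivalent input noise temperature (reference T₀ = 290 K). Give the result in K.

F = 10^(1.27/10) = 1.33968
T_e = (F − 1)·T₀ = (1.33968 − 1) × 290 = 98.5 K

98.5 K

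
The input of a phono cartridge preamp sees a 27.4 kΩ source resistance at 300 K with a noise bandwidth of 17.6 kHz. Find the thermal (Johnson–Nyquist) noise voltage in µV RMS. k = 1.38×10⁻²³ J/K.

V_n = √(4kTRB)
4kTRB = 4 × 1.38×10⁻²³ × 300 × 2.74×10⁴ × 1.76×10⁴ = 7.99×10⁻¹² V²
V_n = √(7.99×10⁻¹²) = 2.83×10⁻⁶ V = 2.83 µV

2.83 µV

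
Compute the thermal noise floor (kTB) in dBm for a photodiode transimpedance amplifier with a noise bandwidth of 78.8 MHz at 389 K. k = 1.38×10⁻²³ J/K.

−93.7 dBm

P_n = kTB = 1.38×10⁻²³ × 389 × 7.88×10⁷ = 4.23×10⁻¹³ W
In dBm: 10 log₁₀(4.23×10⁻¹³ / 10⁻³) = −93.7 dBm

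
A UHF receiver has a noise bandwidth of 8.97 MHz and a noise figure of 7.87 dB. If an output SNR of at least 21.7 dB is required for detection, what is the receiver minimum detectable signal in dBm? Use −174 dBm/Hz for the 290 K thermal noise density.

Sensitivity = −174 + 10 log₁₀(B) + NF + SNR_min
= −174 + 69.53 + 7.87 + 21.7
= −74.90 dBm → −74.9 dBm

−74.9 dBm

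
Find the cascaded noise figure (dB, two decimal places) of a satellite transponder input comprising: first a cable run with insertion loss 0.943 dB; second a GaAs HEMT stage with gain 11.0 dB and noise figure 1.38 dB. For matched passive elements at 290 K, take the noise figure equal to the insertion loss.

2.32 dB

Convert to linear (a loss of L dB is a gain of −L dB): F_i = 10^(NF_i/10), G_i = 10^(G_i,dB/10)
  Stage 1: F_1 = 10^(0.943/10) = 1.243, G_1 = 10^(−0.943/10) = 0.8048
  Stage 2: F_2 = 10^(1.38/10) = 1.374, G_2 = 10^(11.0/10) = 12.59
Friis cascade:
  F = 1.243 + (1.374 − 1)/0.8048 = 1.707
NF = 10 log₁₀(1.707) = 2.32 dB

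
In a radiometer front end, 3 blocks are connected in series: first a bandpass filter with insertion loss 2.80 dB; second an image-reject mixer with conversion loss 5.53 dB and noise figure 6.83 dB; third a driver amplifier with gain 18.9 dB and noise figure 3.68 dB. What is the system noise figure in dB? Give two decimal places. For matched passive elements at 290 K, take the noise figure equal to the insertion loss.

12.62 dB

Convert to linear (a loss of L dB is a gain of −L dB): F_i = 10^(NF_i/10), G_i = 10^(G_i,dB/10)
  Stage 1: F_1 = 10^(2.80/10) = 1.905, G_1 = 10^(−2.80/10) = 0.5248
  Stage 2: F_2 = 10^(6.83/10) = 4.819, G_2 = 10^(−5.53/10) = 0.2799
  Stage 3: F_3 = 10^(3.68/10) = 2.333, G_3 = 10^(18.9/10) = 77.62
Friis cascade:
  F = 1.905 + (4.819 − 1)/0.5248 + (2.333 − 1)/0.1469 = 18.26
NF = 10 log₁₀(18.26) = 12.62 dB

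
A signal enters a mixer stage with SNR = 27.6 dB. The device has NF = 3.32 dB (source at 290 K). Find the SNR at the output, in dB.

By definition F = SNR_in/SNR_out, so in dB: SNR_out = SNR_in − NF
SNR_out = 27.6 − 3.32 = 24.28 dB

24.28 dB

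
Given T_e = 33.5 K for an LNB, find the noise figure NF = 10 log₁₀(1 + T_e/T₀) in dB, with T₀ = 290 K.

F = 1 + T_e/T₀ = 1 + 33.5/290 = 1.11552
NF = 10 log₁₀(1.11552) = 0.475 dB

0.475 dB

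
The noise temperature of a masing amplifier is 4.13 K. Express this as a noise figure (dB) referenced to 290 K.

0.061 dB

F = 1 + T_e/T₀ = 1 + 4.13/290 = 1.01424
NF = 10 log₁₀(1.01424) = 0.061 dB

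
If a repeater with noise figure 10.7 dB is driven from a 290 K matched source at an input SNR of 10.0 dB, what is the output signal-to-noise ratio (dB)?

−0.7 dB

By definition F = SNR_in/SNR_out, so in dB: SNR_out = SNR_in − NF
SNR_out = 10.0 − 10.7 = −0.7 dB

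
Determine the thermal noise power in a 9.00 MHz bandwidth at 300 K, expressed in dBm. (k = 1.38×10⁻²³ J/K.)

−104.3 dBm

P_n = kTB = 1.38×10⁻²³ × 300 × 9.00×10⁶ = 3.73×10⁻¹⁴ W
In dBm: 10 log₁₀(3.73×10⁻¹⁴ / 10⁻³) = −104.3 dBm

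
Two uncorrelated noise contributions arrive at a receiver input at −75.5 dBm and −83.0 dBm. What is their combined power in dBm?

−74.8 dBm

Convert to linear, add, convert back:
P₁ = 2.82×10⁻¹¹ W, P₂ = 5.01×10⁻¹² W
P_tot = 3.32×10⁻¹¹ W → 10 log₁₀(P_tot / 10⁻³) = −74.8 dBm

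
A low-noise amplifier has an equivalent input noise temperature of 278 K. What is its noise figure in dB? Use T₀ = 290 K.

2.92 dB

F = 1 + T_e/T₀ = 1 + 278/290 = 1.95862
NF = 10 log₁₀(1.95862) = 2.92 dB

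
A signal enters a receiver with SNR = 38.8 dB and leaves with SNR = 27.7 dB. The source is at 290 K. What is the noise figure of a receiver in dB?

NF (dB) = SNR_in(dB) − SNR_out(dB) when the source is at T₀
NF = 38.8 − 27.7 = 11.1 dB

11.1 dB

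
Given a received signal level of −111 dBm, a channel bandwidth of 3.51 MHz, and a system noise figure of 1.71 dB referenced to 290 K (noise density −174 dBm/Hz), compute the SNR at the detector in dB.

−4.2 dB

Noise floor: N = −174 + 10 log₁₀(B) + NF
10 log₁₀(3.51×10⁶) = 65.45 dB
N = −174 + 65.45 + 1.71 = −106.84 dBm
SNR = P_sig − N = −111 − (−106.84) = −4.16 dB → −4.2 dB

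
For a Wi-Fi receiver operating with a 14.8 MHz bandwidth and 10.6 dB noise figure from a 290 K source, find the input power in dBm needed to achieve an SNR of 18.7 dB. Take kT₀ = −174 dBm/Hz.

Sensitivity = −174 + 10 log₁₀(B) + NF + SNR_min
= −174 + 71.7 + 10.6 + 18.7
= −73.0 dBm → −73.0 dBm

−73.0 dBm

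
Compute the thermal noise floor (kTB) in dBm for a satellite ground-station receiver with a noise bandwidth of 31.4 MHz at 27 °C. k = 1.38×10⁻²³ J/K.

−98.9 dBm

T = 27 °C + 273.15 = 300.15 K
P_n = kTB = 1.38×10⁻²³ × 300.15 × 3.14×10⁷ = 1.30×10⁻¹³ W
In dBm: 10 log₁₀(1.30×10⁻¹³ / 10⁻³) = −98.9 dBm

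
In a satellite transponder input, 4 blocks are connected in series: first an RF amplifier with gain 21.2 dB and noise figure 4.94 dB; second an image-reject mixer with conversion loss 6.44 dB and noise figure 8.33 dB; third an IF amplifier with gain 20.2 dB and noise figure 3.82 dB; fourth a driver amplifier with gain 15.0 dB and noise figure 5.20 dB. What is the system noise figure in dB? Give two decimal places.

5.07 dB

Convert to linear (a loss of L dB is a gain of −L dB): F_i = 10^(NF_i/10), G_i = 10^(G_i,dB/10)
  Stage 1: F_1 = 10^(4.94/10) = 3.119, G_1 = 10^(21.2/10) = 131.8
  Stage 2: F_2 = 10^(8.33/10) = 6.808, G_2 = 10^(−6.44/10) = 0.2270
  Stage 3: F_3 = 10^(3.82/10) = 2.410, G_3 = 10^(20.2/10) = 104.7
  Stage 4: F_4 = 10^(5.20/10) = 3.311, G_4 = 10^(15.0/10) = 31.62
Friis cascade:
  F = 3.119 + (6.808 − 1)/131.8 + (2.410 − 1)/29.92 + (3.311 − 1)/3133 = 3.211
NF = 10 log₁₀(3.211) = 5.07 dB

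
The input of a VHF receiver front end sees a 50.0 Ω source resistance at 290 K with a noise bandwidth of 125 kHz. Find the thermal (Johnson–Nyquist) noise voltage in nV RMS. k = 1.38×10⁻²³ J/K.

316 nV

V_n = √(4kTRB)
4kTRB = 4 × 1.38×10⁻²³ × 290 × 5.00×10¹ × 1.25×10⁵ = 1.00×10⁻¹³ V²
V_n = √(1.00×10⁻¹³) = 3.16×10⁻⁷ V = 316 nV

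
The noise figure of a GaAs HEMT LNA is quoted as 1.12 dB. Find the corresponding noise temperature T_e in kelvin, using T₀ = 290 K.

85.3 K

F = 10^(1.12/10) = 1.2942
T_e = (F − 1)·T₀ = (1.2942 − 1) × 290 = 85.3 K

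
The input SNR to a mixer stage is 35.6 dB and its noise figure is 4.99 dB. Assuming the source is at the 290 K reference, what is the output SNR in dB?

By definition F = SNR_in/SNR_out, so in dB: SNR_out = SNR_in − NF
SNR_out = 35.6 − 4.99 = 30.61 dB

30.61 dB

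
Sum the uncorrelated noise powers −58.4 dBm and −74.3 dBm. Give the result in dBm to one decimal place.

−58.3 dBm

Convert to linear, add, convert back:
P₁ = 1.45×10⁻⁹ W, P₂ = 3.72×10⁻¹¹ W
P_tot = 1.48×10⁻⁹ W → 10 log₁₀(P_tot / 10⁻³) = −58.3 dBm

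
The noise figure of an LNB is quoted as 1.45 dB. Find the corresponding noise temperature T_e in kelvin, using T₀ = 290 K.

115 K

F = 10^(1.45/10) = 1.39637
T_e = (F − 1)·T₀ = (1.39637 − 1) × 290 = 115 K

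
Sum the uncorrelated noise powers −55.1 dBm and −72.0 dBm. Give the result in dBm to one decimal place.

−55.0 dBm

Convert to linear, add, convert back:
P₁ = 3.09×10⁻⁹ W, P₂ = 6.31×10⁻¹¹ W
P_tot = 3.15×10⁻⁹ W → 10 log₁₀(P_tot / 10⁻³) = −55.0 dBm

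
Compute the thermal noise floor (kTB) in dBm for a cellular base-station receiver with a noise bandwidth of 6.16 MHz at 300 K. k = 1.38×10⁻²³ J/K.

P_n = kTB = 1.38×10⁻²³ × 300 × 6.16×10⁶ = 2.55×10⁻¹⁴ W
In dBm: 10 log₁₀(2.55×10⁻¹⁴ / 10⁻³) = −105.9 dBm

−105.9 dBm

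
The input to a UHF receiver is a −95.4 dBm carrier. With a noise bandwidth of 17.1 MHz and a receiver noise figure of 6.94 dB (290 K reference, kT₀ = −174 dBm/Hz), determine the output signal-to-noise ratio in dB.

−0.7 dB

Noise floor: N = −174 + 10 log₁₀(B) + NF
10 log₁₀(1.71×10⁷) = 72.33 dB
N = −174 + 72.33 + 6.94 = −94.73 dBm
SNR = P_sig − N = −95.4 − (−94.73) = −0.67 dB → −0.7 dB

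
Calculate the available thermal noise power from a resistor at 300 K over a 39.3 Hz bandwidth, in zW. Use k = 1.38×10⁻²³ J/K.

P_n = kTB = 1.38×10⁻²³ × 300 × 3.93×10¹ = 1.63×10⁻¹⁹ W = 163 zW

163 zW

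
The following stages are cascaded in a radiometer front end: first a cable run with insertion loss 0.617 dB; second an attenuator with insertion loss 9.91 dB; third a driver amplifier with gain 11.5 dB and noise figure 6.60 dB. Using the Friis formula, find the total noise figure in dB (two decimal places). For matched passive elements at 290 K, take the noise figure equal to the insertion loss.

Convert to linear (a loss of L dB is a gain of −L dB): F_i = 10^(NF_i/10), G_i = 10^(G_i,dB/10)
  Stage 1: F_1 = 10^(0.617/10) = 1.153, G_1 = 10^(−0.617/10) = 0.8676
  Stage 2: F_2 = 10^(9.91/10) = 9.795, G_2 = 10^(−9.91/10) = 0.1021
  Stage 3: F_3 = 10^(6.60/10) = 4.571, G_3 = 10^(11.5/10) = 14.13
Friis cascade:
  F = 1.153 + (9.795 − 1)/0.8676 + (4.571 − 1)/0.08857 = 51.61
NF = 10 log₁₀(51.61) = 17.13 dB

17.13 dB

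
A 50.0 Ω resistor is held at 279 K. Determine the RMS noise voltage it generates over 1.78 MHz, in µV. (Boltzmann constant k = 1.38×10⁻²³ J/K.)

V_n = √(4kTRB)
4kTRB = 4 × 1.38×10⁻²³ × 279 × 5.00×10¹ × 1.78×10⁶ = 1.37×10⁻¹² V²
V_n = √(1.37×10⁻¹²) = 1.17×10⁻⁶ V = 1.17 µV

1.17 µV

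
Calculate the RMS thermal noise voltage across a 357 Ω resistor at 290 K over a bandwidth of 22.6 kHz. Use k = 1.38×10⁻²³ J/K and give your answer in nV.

359 nV

V_n = √(4kTRB)
4kTRB = 4 × 1.38×10⁻²³ × 290 × 3.57×10² × 2.26×10⁴ = 1.29×10⁻¹³ V²
V_n = √(1.29×10⁻¹³) = 3.59×10⁻⁷ V = 359 nV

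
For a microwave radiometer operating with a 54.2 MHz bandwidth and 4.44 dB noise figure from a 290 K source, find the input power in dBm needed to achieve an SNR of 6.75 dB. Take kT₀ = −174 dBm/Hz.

−85.5 dBm

Sensitivity = −174 + 10 log₁₀(B) + NF + SNR_min
= −174 + 77.34 + 4.44 + 6.75
= −85.47 dBm → −85.5 dBm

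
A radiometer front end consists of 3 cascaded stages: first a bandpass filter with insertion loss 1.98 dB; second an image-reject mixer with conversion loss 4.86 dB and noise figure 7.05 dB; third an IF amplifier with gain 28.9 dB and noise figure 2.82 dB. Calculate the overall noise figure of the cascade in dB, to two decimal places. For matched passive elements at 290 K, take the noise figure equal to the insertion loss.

10.94 dB

Convert to linear (a loss of L dB is a gain of −L dB): F_i = 10^(NF_i/10), G_i = 10^(G_i,dB/10)
  Stage 1: F_1 = 10^(1.98/10) = 1.578, G_1 = 10^(−1.98/10) = 0.6339
  Stage 2: F_2 = 10^(7.05/10) = 5.070, G_2 = 10^(−4.86/10) = 0.3266
  Stage 3: F_3 = 10^(2.82/10) = 1.914, G_3 = 10^(28.9/10) = 776.2
Friis cascade:
  F = 1.578 + (5.070 − 1)/0.6339 + (1.914 − 1)/0.2070 = 12.41
NF = 10 log₁₀(12.41) = 10.94 dB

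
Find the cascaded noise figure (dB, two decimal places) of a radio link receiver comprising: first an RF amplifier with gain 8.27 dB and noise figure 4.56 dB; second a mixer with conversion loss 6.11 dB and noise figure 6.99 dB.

Convert to linear (a loss of L dB is a gain of −L dB): F_i = 10^(NF_i/10), G_i = 10^(G_i,dB/10)
  Stage 1: F_1 = 10^(4.56/10) = 2.858, G_1 = 10^(8.27/10) = 6.714
  Stage 2: F_2 = 10^(6.99/10) = 5.000, G_2 = 10^(−6.11/10) = 0.2449
Friis cascade:
  F = 2.858 + (5.000 − 1)/6.714 = 3.453
NF = 10 log₁₀(3.453) = 5.38 dB

5.38 dB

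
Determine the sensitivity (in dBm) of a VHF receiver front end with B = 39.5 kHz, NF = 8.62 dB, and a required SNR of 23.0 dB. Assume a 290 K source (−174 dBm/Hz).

Sensitivity = −174 + 10 log₁₀(B) + NF + SNR_min
= −174 + 45.97 + 8.62 + 23.0
= −96.41 dBm → −96.4 dBm

−96.4 dBm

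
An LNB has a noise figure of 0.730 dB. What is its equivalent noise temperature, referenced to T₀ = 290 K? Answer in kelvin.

53.1 K

F = 10^(0.730/10) = 1.18304
T_e = (F − 1)·T₀ = (1.18304 − 1) × 290 = 53.1 K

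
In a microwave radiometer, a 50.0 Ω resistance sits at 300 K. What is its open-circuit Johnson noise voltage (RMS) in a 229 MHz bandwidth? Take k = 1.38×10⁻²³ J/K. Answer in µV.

13.8 µV

V_n = √(4kTRB)
4kTRB = 4 × 1.38×10⁻²³ × 300 × 5.00×10¹ × 2.29×10⁸ = 1.90×10⁻¹⁰ V²
V_n = √(1.90×10⁻¹⁰) = 1.38×10⁻⁵ V = 13.8 µV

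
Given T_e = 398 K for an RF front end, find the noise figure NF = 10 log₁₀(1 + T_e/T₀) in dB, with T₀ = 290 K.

3.75 dB

F = 1 + T_e/T₀ = 1 + 398/290 = 2.37241
NF = 10 log₁₀(2.37241) = 3.75 dB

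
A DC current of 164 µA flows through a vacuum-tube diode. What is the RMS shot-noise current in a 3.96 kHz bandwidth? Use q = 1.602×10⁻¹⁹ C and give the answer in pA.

I_n = √(2qI·B)
2qI·B = 2 × 1.602×10⁻¹⁹ × 1.64×10⁻⁴ × 3.96×10³ = 2.08×10⁻¹⁹ A²
I_n = √(2.08×10⁻¹⁹) = 4.56×10⁻¹⁰ A = 456 pA

456 pA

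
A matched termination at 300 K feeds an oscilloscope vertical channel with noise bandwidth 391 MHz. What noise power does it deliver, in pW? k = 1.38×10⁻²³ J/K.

1.62 pW

P_n = kTB = 1.38×10⁻²³ × 300 × 3.91×10⁸ = 1.62×10⁻¹² W = 1.62 pW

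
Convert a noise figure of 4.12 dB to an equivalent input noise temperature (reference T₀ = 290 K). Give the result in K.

F = 10^(4.12/10) = 2.58226
T_e = (F − 1)·T₀ = (2.58226 − 1) × 290 = 459 K

459 K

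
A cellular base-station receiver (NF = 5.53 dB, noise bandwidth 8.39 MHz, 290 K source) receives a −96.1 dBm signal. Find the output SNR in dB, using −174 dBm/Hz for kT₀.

3.1 dB

Noise floor: N = −174 + 10 log₁₀(B) + NF
10 log₁₀(8.39×10⁶) = 69.24 dB
N = −174 + 69.24 + 5.53 = −99.23 dBm
SNR = P_sig − N = −96.1 − (−99.23) = 3.13 dB → 3.1 dB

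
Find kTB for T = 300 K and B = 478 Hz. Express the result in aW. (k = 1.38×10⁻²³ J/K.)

1.98 aW

P_n = kTB = 1.38×10⁻²³ × 300 × 4.78×10² = 1.98×10⁻¹⁸ W = 1.98 aW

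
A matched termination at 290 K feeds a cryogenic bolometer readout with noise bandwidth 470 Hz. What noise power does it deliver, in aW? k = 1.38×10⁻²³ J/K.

P_n = kTB = 1.38×10⁻²³ × 290 × 4.70×10² = 1.88×10⁻¹⁸ W = 1.88 aW

1.88 aW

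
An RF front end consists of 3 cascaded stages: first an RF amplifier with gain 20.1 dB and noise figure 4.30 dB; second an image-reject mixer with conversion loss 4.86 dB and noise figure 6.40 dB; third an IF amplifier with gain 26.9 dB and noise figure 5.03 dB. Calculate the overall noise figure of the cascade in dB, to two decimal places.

Convert to linear (a loss of L dB is a gain of −L dB): F_i = 10^(NF_i/10), G_i = 10^(G_i,dB/10)
  Stage 1: F_1 = 10^(4.30/10) = 2.692, G_1 = 10^(20.1/10) = 102.3
  Stage 2: F_2 = 10^(6.40/10) = 4.365, G_2 = 10^(−4.86/10) = 0.3266
  Stage 3: F_3 = 10^(5.03/10) = 3.184, G_3 = 10^(26.9/10) = 489.8
Friis cascade:
  F = 2.692 + (4.365 − 1)/102.3 + (3.184 − 1)/33.42 = 2.790
NF = 10 log₁₀(2.790) = 4.46 dB

4.46 dB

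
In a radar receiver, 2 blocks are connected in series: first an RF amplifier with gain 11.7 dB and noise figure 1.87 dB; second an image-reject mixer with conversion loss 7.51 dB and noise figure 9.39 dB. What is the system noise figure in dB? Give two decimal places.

3.13 dB

Convert to linear (a loss of L dB is a gain of −L dB): F_i = 10^(NF_i/10), G_i = 10^(G_i,dB/10)
  Stage 1: F_1 = 10^(1.87/10) = 1.538, G_1 = 10^(11.7/10) = 14.79
  Stage 2: F_2 = 10^(9.39/10) = 8.690, G_2 = 10^(−7.51/10) = 0.1774
Friis cascade:
  F = 1.538 + (8.690 − 1)/14.79 = 2.058
NF = 10 log₁₀(2.058) = 3.13 dB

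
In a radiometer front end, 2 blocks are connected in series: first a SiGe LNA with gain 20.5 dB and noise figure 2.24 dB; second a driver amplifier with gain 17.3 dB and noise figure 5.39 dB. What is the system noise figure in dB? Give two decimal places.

Convert to linear (a loss of L dB is a gain of −L dB): F_i = 10^(NF_i/10), G_i = 10^(G_i,dB/10)
  Stage 1: F_1 = 10^(2.24/10) = 1.675, G_1 = 10^(20.5/10) = 112.2
  Stage 2: F_2 = 10^(5.39/10) = 3.459, G_2 = 10^(17.3/10) = 53.70
Friis cascade:
  F = 1.675 + (3.459 − 1)/112.2 = 1.697
NF = 10 log₁₀(1.697) = 2.30 dB

2.30 dB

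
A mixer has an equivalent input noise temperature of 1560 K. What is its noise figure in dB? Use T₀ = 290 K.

F = 1 + T_e/T₀ = 1 + 1560/290 = 6.37931
NF = 10 log₁₀(6.37931) = 8.05 dB

8.05 dB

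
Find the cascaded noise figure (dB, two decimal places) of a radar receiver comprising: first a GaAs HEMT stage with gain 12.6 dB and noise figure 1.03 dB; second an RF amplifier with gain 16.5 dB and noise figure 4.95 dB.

1.41 dB

Convert to linear (a loss of L dB is a gain of −L dB): F_i = 10^(NF_i/10), G_i = 10^(G_i,dB/10)
  Stage 1: F_1 = 10^(1.03/10) = 1.268, G_1 = 10^(12.6/10) = 18.20
  Stage 2: F_2 = 10^(4.95/10) = 3.126, G_2 = 10^(16.5/10) = 44.67
Friis cascade:
  F = 1.268 + (3.126 − 1)/18.20 = 1.384
NF = 10 log₁₀(1.384) = 1.41 dB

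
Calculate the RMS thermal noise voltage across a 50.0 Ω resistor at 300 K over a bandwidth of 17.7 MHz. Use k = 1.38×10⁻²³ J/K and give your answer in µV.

3.83 µV

V_n = √(4kTRB)
4kTRB = 4 × 1.38×10⁻²³ × 300 × 5.00×10¹ × 1.77×10⁷ = 1.47×10⁻¹¹ V²
V_n = √(1.47×10⁻¹¹) = 3.83×10⁻⁶ V = 3.83 µV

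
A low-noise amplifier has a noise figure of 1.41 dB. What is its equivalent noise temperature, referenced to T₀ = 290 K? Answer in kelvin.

111 K

F = 10^(1.41/10) = 1.38357
T_e = (F − 1)·T₀ = (1.38357 − 1) × 290 = 111 K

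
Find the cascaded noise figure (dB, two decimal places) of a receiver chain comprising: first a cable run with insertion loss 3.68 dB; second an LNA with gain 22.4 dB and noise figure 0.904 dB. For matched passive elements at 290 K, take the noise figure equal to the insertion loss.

Convert to linear (a loss of L dB is a gain of −L dB): F_i = 10^(NF_i/10), G_i = 10^(G_i,dB/10)
  Stage 1: F_1 = 10^(3.68/10) = 2.333, G_1 = 10^(−3.68/10) = 0.4285
  Stage 2: F_2 = 10^(0.904/10) = 1.231, G_2 = 10^(22.4/10) = 173.8
Friis cascade:
  F = 2.333 + (1.231 − 1)/0.4285 = 2.873
NF = 10 log₁₀(2.873) = 4.58 dB

4.58 dB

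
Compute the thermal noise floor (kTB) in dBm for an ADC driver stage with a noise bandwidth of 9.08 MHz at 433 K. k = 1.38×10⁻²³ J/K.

P_n = kTB = 1.38×10⁻²³ × 433 × 9.08×10⁶ = 5.43×10⁻¹⁴ W
In dBm: 10 log₁₀(5.43×10⁻¹⁴ / 10⁻³) = −102.7 dBm

−102.7 dBm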